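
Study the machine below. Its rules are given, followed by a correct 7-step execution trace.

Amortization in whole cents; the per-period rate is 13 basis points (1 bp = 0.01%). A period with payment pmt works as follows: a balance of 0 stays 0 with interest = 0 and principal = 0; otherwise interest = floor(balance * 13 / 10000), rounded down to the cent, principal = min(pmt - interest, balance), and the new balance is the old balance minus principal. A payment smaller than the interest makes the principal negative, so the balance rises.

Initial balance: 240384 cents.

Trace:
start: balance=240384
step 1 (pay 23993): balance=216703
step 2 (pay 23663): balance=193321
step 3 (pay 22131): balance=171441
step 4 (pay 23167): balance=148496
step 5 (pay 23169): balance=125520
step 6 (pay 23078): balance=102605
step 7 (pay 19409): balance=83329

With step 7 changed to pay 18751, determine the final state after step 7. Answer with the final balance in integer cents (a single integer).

(re-executing from step 7 with the substitution; state before step 7: balance=102605)
step 7 (pay 18751): balance=83987

83987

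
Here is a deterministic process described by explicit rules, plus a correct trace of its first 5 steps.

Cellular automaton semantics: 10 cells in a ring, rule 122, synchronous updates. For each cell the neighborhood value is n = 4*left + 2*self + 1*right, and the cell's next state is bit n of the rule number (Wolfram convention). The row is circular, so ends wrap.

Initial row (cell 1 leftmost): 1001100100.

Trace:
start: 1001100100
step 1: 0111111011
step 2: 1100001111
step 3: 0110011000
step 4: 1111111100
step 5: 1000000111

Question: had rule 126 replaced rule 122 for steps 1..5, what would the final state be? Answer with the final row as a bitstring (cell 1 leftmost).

0000000000

(re-executing steps 1..5 under rule 126; state before step 1: 1001100100)
step 1: 1111111111
step 2: 0000000000
step 3: 0000000000
step 4: 0000000000
step 5: 0000000000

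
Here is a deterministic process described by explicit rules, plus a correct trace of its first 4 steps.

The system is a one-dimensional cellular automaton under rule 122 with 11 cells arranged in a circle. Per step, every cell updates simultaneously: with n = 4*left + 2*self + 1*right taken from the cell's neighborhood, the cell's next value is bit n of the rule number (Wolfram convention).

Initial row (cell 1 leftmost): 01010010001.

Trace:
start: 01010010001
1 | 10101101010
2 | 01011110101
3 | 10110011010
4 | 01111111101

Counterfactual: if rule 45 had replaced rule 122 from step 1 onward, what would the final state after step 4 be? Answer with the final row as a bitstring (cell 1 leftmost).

(re-executing steps 1..4 under rule 45; state before step 1: 01010010001)
1 | 11110010101
2 | 00000011111
3 | 01111010000
4 | 01000110111

01000110111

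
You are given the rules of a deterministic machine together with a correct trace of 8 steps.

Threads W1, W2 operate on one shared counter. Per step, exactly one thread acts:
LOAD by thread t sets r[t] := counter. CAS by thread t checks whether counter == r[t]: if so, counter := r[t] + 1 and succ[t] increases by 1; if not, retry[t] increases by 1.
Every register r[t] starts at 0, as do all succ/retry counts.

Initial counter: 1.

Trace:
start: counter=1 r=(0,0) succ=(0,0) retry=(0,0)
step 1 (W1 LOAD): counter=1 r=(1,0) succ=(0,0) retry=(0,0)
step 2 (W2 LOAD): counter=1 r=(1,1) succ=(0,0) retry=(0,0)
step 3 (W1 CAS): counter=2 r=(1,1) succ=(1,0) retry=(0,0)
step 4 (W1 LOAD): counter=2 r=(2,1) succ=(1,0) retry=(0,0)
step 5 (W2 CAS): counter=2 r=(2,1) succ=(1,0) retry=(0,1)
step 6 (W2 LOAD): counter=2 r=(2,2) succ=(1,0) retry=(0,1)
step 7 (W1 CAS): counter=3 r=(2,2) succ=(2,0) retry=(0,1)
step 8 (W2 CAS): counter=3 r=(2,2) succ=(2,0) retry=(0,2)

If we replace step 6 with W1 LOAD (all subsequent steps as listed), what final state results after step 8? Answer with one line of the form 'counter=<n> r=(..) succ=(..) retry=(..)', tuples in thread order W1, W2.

(re-executing from step 6 with the substitution; state before step 6: counter=2 r=(2,1) succ=(1,0) retry=(0,1))
step 6 (W1 LOAD): counter=2 r=(2,1) succ=(1,0) retry=(0,1)
step 7 (W1 CAS): counter=3 r=(2,1) succ=(2,0) retry=(0,1)
step 8 (W2 CAS): counter=3 r=(2,1) succ=(2,0) retry=(0,2)

counter=3 r=(2,1) succ=(2,0) retry=(0,2)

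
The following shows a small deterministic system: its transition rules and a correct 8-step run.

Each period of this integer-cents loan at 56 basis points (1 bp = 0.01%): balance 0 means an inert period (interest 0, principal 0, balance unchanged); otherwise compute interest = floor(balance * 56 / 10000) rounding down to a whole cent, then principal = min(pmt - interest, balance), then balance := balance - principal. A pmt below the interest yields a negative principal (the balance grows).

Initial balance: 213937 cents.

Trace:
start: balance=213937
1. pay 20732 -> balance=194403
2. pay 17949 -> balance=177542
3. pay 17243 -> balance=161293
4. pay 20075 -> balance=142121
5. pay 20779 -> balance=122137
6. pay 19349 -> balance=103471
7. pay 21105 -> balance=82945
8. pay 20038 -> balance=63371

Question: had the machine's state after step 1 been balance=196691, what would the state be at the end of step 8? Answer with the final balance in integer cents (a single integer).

state after step 1 := balance=196691
2. pay 17949 -> balance=179843
3. pay 17243 -> balance=163607
4. pay 20075 -> balance=144448
5. pay 20779 -> balance=124477
6. pay 19349 -> balance=105825
7. pay 21105 -> balance=85312
8. pay 20038 -> balance=65751

65751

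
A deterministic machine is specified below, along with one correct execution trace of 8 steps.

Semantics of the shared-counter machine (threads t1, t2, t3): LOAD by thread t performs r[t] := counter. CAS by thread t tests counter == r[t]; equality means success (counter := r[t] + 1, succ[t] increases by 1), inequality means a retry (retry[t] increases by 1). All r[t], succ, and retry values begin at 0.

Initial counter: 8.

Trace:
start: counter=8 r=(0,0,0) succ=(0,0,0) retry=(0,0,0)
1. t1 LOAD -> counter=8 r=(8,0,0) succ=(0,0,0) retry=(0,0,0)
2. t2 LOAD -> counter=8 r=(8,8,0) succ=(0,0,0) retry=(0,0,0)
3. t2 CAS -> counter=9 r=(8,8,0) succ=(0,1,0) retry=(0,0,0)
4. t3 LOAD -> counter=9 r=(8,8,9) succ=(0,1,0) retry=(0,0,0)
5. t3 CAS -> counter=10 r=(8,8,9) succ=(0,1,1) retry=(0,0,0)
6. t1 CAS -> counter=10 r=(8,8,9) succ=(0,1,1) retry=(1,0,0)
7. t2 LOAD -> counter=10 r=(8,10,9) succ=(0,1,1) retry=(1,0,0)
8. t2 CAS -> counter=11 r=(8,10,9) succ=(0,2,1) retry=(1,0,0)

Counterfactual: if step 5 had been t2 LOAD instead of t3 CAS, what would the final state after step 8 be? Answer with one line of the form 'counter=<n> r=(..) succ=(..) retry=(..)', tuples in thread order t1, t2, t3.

counter=10 r=(8,9,9) succ=(0,2,0) retry=(1,0,0)

(re-executing from step 5 with the substitution; state before step 5: counter=9 r=(8,8,9) succ=(0,1,0) retry=(0,0,0))
5. t2 LOAD -> counter=9 r=(8,9,9) succ=(0,1,0) retry=(0,0,0)
6. t1 CAS -> counter=9 r=(8,9,9) succ=(0,1,0) retry=(1,0,0)
7. t2 LOAD -> counter=9 r=(8,9,9) succ=(0,1,0) retry=(1,0,0)
8. t2 CAS -> counter=10 r=(8,9,9) succ=(0,2,0) retry=(1,0,0)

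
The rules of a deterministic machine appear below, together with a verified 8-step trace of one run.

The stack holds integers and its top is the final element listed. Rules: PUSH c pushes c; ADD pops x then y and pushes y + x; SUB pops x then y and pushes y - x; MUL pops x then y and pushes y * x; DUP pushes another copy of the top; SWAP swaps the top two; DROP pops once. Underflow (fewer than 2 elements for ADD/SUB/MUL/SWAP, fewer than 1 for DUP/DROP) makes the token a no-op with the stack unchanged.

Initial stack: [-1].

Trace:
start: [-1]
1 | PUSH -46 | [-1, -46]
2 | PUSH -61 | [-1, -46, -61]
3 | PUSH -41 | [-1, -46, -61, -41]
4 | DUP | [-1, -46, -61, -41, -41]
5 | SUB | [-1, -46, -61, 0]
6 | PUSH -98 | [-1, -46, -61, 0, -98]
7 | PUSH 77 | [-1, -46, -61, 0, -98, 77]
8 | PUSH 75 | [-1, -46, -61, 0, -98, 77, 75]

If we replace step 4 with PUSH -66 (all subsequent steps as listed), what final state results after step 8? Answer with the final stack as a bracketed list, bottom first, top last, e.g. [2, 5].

(re-executing from step 4 with the substitution; state before step 4: [-1, -46, -61, -41])
4 | PUSH -66 | [-1, -46, -61, -41, -66]
5 | SUB | [-1, -46, -61, 25]
6 | PUSH -98 | [-1, -46, -61, 25, -98]
7 | PUSH 77 | [-1, -46, -61, 25, -98, 77]
8 | PUSH 75 | [-1, -46, -61, 25, -98, 77, 75]

[-1, -46, -61, 25, -98, 77, 75]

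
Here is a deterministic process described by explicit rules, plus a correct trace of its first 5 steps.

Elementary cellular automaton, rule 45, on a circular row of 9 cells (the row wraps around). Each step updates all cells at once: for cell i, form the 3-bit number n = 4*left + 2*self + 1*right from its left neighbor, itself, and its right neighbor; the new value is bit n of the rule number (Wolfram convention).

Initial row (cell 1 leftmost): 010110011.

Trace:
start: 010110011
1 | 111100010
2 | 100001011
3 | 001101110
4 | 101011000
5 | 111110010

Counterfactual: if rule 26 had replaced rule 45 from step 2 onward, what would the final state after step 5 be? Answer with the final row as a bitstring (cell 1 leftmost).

000100101

(re-executing steps 2..5 under rule 26; state before step 2: 111100010)
2 | 100010100
3 | 010100011
4 | 000010110
5 | 000100101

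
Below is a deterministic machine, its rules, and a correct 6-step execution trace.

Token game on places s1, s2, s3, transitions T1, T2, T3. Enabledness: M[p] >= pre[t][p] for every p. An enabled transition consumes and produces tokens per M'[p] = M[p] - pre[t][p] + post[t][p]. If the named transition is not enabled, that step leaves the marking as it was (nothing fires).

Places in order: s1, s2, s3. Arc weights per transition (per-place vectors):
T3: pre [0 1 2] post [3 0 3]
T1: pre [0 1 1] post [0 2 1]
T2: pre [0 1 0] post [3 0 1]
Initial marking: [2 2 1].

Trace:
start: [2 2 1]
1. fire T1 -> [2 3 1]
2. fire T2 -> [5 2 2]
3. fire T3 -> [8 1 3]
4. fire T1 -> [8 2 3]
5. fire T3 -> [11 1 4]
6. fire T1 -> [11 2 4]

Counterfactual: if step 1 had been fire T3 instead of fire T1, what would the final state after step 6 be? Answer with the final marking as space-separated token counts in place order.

(re-executing from step 1 with the substitution; state before step 1: [2 2 1])
1. fire T3 -> [2 2 1]
2. fire T2 -> [5 1 2]
3. fire T3 -> [8 0 3]
4. fire T1 -> [8 0 3]
5. fire T3 -> [8 0 3]
6. fire T1 -> [8 0 3]

8 0 3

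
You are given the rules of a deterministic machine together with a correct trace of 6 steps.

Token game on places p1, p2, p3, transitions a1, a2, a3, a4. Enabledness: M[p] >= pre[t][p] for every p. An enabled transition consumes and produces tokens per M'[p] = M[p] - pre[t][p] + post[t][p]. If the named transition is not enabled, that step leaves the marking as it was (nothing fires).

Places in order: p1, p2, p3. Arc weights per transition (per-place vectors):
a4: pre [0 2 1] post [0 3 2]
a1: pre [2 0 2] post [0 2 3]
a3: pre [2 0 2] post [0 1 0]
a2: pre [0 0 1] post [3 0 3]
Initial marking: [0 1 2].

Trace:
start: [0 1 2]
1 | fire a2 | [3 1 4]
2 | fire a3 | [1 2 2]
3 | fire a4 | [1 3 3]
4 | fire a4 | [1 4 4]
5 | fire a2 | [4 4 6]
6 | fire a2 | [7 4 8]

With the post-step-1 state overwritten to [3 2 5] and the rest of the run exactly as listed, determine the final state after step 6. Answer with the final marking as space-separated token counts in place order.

7 5 9

state after step 1 := [3 2 5]
2 | fire a3 | [1 3 3]
3 | fire a4 | [1 4 4]
4 | fire a4 | [1 5 5]
5 | fire a2 | [4 5 7]
6 | fire a2 | [7 5 9]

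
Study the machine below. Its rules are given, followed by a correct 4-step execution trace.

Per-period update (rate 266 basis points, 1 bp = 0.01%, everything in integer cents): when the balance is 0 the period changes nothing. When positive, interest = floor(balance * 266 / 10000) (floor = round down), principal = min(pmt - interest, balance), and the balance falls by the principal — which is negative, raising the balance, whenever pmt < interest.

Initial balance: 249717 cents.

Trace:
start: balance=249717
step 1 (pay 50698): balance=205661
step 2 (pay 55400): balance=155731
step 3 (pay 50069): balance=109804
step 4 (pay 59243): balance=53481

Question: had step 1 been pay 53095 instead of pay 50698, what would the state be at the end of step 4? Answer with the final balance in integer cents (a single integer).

50887

(re-executing from step 1 with the substitution; state before step 1: balance=249717)
step 1 (pay 53095): balance=203264
step 2 (pay 55400): balance=153270
step 3 (pay 50069): balance=107277
step 4 (pay 59243): balance=50887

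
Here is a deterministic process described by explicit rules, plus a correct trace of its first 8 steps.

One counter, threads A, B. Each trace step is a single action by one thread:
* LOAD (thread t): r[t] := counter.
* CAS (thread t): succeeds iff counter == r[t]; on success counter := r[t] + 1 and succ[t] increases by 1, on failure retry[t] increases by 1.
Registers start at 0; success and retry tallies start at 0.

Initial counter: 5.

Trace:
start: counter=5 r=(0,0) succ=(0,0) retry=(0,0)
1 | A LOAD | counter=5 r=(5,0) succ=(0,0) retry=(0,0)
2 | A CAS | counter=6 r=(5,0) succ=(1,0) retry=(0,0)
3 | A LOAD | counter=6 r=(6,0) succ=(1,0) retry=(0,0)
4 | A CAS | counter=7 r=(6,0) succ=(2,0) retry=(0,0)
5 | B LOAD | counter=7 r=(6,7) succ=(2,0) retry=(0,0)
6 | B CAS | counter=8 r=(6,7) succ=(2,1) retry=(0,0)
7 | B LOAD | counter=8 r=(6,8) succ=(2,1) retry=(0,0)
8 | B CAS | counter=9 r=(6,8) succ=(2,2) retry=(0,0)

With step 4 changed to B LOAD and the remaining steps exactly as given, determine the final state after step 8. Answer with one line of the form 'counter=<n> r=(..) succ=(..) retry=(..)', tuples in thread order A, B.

(re-executing from step 4 with the substitution; state before step 4: counter=6 r=(6,0) succ=(1,0) retry=(0,0))
4 | B LOAD | counter=6 r=(6,6) succ=(1,0) retry=(0,0)
5 | B LOAD | counter=6 r=(6,6) succ=(1,0) retry=(0,0)
6 | B CAS | counter=7 r=(6,6) succ=(1,1) retry=(0,0)
7 | B LOAD | counter=7 r=(6,7) succ=(1,1) retry=(0,0)
8 | B CAS | counter=8 r=(6,7) succ=(1,2) retry=(0,0)

counter=8 r=(6,7) succ=(1,2) retry=(0,0)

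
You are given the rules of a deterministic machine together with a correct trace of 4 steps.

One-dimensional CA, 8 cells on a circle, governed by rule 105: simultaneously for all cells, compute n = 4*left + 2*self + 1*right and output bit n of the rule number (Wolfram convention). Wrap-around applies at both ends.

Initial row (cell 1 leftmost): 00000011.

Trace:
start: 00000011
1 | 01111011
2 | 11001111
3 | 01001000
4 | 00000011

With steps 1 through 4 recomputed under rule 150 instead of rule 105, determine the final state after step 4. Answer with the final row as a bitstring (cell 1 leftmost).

00000011

(re-executing steps 1..4 under rule 150; state before step 1: 00000011)
1 | 10000100
2 | 11001111
3 | 10110111
4 | 00000011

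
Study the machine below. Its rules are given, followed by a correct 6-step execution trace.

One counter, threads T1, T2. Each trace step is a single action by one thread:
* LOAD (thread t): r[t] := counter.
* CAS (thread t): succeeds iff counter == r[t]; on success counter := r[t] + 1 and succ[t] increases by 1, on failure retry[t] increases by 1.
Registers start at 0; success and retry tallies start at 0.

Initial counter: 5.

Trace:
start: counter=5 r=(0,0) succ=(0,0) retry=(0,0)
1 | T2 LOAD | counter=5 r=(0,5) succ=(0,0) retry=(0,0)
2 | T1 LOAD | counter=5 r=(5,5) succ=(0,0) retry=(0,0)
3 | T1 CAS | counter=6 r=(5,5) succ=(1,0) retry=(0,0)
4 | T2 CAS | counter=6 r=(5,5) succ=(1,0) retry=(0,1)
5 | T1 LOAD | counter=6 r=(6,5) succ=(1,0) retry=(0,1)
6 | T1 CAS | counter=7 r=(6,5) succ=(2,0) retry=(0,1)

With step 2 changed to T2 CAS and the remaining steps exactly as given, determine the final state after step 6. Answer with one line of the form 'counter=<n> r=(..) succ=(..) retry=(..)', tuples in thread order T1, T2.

(re-executing from step 2 with the substitution; state before step 2: counter=5 r=(0,5) succ=(0,0) retry=(0,0))
2 | T2 CAS | counter=6 r=(0,5) succ=(0,1) retry=(0,0)
3 | T1 CAS | counter=6 r=(0,5) succ=(0,1) retry=(1,0)
4 | T2 CAS | counter=6 r=(0,5) succ=(0,1) retry=(1,1)
5 | T1 LOAD | counter=6 r=(6,5) succ=(0,1) retry=(1,1)
6 | T1 CAS | counter=7 r=(6,5) succ=(1,1) retry=(1,1)

counter=7 r=(6,5) succ=(1,1) retry=(1,1)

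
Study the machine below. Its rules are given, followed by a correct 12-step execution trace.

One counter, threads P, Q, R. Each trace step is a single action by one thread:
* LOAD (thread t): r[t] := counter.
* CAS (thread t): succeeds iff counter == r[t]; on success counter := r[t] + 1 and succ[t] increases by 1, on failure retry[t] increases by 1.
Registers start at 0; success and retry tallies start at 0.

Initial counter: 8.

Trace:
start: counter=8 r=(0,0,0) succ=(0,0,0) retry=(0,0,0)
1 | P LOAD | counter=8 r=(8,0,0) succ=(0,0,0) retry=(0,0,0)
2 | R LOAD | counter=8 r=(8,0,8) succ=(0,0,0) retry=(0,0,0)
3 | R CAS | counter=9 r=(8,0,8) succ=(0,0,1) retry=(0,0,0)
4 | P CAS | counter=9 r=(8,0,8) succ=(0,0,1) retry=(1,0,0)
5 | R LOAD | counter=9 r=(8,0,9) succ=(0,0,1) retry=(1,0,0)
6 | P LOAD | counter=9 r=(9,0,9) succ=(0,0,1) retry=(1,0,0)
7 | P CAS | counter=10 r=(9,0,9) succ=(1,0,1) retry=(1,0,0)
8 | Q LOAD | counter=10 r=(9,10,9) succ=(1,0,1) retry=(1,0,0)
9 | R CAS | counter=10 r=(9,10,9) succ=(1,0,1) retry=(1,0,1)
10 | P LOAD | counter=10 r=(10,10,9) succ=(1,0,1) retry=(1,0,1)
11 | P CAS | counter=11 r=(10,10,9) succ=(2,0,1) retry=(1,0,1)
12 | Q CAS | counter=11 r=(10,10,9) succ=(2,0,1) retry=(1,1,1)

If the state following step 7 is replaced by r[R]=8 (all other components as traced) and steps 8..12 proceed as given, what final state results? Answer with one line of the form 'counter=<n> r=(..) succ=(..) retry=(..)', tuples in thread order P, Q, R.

counter=11 r=(10,10,8) succ=(2,0,1) retry=(1,1,1)

state after step 7 := counter=10 r=(9,0,8) succ=(1,0,1) retry=(1,0,0)
8 | Q LOAD | counter=10 r=(9,10,8) succ=(1,0,1) retry=(1,0,0)
9 | R CAS | counter=10 r=(9,10,8) succ=(1,0,1) retry=(1,0,1)
10 | P LOAD | counter=10 r=(10,10,8) succ=(1,0,1) retry=(1,0,1)
11 | P CAS | counter=11 r=(10,10,8) succ=(2,0,1) retry=(1,0,1)
12 | Q CAS | counter=11 r=(10,10,8) succ=(2,0,1) retry=(1,1,1)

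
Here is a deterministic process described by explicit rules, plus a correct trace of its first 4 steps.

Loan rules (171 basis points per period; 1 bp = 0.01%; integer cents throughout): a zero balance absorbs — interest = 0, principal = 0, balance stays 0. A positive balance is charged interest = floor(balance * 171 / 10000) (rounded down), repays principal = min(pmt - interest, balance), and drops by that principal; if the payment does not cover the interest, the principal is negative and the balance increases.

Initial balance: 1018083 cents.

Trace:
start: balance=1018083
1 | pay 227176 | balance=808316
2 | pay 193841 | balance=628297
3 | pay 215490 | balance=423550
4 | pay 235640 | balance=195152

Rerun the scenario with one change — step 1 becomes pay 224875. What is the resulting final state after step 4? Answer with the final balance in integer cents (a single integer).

197573

(re-executing from step 1 with the substitution; state before step 1: balance=1018083)
1 | pay 224875 | balance=810617
2 | pay 193841 | balance=630637
3 | pay 215490 | balance=425930
4 | pay 235640 | balance=197573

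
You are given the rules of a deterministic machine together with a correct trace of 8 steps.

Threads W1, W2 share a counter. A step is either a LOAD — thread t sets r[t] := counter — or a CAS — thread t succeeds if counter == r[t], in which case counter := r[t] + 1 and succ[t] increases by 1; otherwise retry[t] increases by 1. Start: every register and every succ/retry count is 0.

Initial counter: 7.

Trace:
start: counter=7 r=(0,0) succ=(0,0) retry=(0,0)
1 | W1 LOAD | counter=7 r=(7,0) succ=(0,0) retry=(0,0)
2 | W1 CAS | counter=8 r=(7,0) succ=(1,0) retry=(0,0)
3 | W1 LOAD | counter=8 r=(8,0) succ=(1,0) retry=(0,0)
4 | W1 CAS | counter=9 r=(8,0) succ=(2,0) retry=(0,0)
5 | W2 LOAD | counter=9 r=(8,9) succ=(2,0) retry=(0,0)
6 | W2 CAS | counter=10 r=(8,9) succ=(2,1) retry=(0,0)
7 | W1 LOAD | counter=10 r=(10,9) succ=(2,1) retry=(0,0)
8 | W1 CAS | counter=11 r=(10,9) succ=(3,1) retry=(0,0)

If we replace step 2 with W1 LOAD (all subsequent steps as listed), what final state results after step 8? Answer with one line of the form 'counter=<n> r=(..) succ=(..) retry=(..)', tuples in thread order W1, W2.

counter=10 r=(9,8) succ=(2,1) retry=(0,0)

(re-executing from step 2 with the substitution; state before step 2: counter=7 r=(7,0) succ=(0,0) retry=(0,0))
2 | W1 LOAD | counter=7 r=(7,0) succ=(0,0) retry=(0,0)
3 | W1 LOAD | counter=7 r=(7,0) succ=(0,0) retry=(0,0)
4 | W1 CAS | counter=8 r=(7,0) succ=(1,0) retry=(0,0)
5 | W2 LOAD | counter=8 r=(7,8) succ=(1,0) retry=(0,0)
6 | W2 CAS | counter=9 r=(7,8) succ=(1,1) retry=(0,0)
7 | W1 LOAD | counter=9 r=(9,8) succ=(1,1) retry=(0,0)
8 | W1 CAS | counter=10 r=(9,8) succ=(2,1) retry=(0,0)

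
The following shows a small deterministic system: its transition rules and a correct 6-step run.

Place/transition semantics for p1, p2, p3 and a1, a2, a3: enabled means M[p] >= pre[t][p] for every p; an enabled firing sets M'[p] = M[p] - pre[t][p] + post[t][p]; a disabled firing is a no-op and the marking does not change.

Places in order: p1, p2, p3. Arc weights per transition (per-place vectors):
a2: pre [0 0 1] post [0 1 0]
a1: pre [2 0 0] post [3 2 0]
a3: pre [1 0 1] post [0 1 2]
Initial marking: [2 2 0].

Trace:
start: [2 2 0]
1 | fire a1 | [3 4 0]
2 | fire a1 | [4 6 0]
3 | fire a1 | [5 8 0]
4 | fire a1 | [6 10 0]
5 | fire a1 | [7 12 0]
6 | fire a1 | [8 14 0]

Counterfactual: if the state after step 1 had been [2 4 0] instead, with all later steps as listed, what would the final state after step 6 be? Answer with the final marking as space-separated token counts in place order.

7 14 0

state after step 1 := [2 4 0]
2 | fire a1 | [3 6 0]
3 | fire a1 | [4 8 0]
4 | fire a1 | [5 10 0]
5 | fire a1 | [6 12 0]
6 | fire a1 | [7 14 0]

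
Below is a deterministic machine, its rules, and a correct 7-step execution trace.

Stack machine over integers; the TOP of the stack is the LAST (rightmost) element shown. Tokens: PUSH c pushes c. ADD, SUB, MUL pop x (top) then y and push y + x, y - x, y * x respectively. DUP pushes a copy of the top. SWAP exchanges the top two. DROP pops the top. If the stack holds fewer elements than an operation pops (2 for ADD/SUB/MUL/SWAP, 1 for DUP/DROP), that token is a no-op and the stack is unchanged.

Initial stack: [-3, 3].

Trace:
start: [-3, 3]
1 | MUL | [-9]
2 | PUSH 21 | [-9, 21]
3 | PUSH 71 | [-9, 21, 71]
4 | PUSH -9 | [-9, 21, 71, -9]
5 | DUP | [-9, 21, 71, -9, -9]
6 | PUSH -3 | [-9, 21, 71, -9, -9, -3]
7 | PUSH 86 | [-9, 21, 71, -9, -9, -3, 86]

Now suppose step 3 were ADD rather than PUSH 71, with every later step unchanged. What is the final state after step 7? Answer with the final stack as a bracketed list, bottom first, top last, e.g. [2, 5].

[12, -9, -9, -3, 86]

(re-executing from step 3 with the substitution; state before step 3: [-9, 21])
3 | ADD | [12]
4 | PUSH -9 | [12, -9]
5 | DUP | [12, -9, -9]
6 | PUSH -3 | [12, -9, -9, -3]
7 | PUSH 86 | [12, -9, -9, -3, 86]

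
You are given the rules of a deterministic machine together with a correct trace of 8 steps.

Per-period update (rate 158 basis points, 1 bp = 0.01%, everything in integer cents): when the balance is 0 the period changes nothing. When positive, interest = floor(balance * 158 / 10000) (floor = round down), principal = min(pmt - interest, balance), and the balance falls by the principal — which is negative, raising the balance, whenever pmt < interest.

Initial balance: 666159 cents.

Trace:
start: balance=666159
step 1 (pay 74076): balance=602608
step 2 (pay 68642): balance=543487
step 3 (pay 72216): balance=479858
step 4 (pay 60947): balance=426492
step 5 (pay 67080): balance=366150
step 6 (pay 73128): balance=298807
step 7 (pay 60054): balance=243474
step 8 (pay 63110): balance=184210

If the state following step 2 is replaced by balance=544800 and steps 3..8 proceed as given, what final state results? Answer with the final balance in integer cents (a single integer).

185651

state after step 2 := balance=544800
step 3 (pay 72216): balance=481191
step 4 (pay 60947): balance=427846
step 5 (pay 67080): balance=367525
step 6 (pay 73128): balance=300203
step 7 (pay 60054): balance=244892
step 8 (pay 63110): balance=185651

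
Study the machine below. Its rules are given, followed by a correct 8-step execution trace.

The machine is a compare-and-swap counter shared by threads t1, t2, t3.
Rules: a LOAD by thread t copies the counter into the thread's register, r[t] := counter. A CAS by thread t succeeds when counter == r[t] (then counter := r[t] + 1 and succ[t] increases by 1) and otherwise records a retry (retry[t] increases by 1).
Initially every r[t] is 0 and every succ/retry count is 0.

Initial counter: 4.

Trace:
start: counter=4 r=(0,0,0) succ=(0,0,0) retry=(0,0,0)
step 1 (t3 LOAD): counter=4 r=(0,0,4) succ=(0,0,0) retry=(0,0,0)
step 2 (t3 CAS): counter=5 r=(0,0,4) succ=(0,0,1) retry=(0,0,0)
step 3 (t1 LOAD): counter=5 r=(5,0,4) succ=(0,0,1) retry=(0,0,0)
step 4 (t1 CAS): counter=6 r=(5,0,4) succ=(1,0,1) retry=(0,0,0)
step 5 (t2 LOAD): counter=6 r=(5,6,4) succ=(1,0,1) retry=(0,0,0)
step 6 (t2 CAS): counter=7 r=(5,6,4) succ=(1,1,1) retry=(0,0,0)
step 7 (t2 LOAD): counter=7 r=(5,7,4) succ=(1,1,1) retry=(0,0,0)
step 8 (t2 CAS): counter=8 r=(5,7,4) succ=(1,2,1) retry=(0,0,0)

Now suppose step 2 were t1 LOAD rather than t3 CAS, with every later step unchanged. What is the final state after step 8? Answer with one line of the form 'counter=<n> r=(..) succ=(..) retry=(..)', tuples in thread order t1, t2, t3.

(re-executing from step 2 with the substitution; state before step 2: counter=4 r=(0,0,4) succ=(0,0,0) retry=(0,0,0))
step 2 (t1 LOAD): counter=4 r=(4,0,4) succ=(0,0,0) retry=(0,0,0)
step 3 (t1 LOAD): counter=4 r=(4,0,4) succ=(0,0,0) retry=(0,0,0)
step 4 (t1 CAS): counter=5 r=(4,0,4) succ=(1,0,0) retry=(0,0,0)
step 5 (t2 LOAD): counter=5 r=(4,5,4) succ=(1,0,0) retry=(0,0,0)
step 6 (t2 CAS): counter=6 r=(4,5,4) succ=(1,1,0) retry=(0,0,0)
step 7 (t2 LOAD): counter=6 r=(4,6,4) succ=(1,1,0) retry=(0,0,0)
step 8 (t2 CAS): counter=7 r=(4,6,4) succ=(1,2,0) retry=(0,0,0)

counter=7 r=(4,6,4) succ=(1,2,0) retry=(0,0,0)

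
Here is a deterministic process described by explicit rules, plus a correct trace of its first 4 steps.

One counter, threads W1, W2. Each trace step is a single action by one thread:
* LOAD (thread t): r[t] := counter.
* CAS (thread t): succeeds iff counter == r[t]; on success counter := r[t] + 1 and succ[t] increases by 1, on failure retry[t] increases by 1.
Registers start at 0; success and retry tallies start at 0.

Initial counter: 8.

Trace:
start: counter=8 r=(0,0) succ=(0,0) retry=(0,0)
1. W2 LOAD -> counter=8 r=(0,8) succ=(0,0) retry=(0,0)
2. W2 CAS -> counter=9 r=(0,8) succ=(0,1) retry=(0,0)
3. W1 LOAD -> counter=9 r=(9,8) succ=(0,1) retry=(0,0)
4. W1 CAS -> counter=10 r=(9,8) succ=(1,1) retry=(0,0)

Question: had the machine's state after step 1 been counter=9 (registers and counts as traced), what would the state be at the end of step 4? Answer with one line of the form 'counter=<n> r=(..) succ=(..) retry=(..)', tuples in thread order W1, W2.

counter=10 r=(9,8) succ=(1,0) retry=(0,1)

state after step 1 := counter=9 r=(0,8) succ=(0,0) retry=(0,0)
2. W2 CAS -> counter=9 r=(0,8) succ=(0,0) retry=(0,1)
3. W1 LOAD -> counter=9 r=(9,8) succ=(0,0) retry=(0,1)
4. W1 CAS -> counter=10 r=(9,8) succ=(1,0) retry=(0,1)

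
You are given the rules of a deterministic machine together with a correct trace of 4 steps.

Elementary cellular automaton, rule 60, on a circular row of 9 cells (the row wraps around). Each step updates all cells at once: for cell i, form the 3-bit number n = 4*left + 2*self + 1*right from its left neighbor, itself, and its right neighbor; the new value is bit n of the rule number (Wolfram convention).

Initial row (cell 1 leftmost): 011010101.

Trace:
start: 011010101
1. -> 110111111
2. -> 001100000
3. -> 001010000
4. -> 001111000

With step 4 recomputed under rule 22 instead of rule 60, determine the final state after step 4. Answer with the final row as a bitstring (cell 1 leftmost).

011011000

(re-executing step 4 under rule 22; state before step 4: 001010000)
4. -> 011011000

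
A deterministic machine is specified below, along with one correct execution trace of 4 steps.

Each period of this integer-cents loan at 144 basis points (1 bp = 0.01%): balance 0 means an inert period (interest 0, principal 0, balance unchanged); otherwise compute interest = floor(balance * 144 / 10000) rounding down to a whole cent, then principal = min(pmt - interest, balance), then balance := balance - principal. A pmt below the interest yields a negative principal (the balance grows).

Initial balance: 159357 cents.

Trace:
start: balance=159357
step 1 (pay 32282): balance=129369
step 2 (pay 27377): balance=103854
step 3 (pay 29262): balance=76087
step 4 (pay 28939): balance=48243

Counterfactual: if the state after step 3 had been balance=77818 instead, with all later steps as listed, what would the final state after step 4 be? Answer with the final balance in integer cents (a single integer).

49999

state after step 3 := balance=77818
step 4 (pay 28939): balance=49999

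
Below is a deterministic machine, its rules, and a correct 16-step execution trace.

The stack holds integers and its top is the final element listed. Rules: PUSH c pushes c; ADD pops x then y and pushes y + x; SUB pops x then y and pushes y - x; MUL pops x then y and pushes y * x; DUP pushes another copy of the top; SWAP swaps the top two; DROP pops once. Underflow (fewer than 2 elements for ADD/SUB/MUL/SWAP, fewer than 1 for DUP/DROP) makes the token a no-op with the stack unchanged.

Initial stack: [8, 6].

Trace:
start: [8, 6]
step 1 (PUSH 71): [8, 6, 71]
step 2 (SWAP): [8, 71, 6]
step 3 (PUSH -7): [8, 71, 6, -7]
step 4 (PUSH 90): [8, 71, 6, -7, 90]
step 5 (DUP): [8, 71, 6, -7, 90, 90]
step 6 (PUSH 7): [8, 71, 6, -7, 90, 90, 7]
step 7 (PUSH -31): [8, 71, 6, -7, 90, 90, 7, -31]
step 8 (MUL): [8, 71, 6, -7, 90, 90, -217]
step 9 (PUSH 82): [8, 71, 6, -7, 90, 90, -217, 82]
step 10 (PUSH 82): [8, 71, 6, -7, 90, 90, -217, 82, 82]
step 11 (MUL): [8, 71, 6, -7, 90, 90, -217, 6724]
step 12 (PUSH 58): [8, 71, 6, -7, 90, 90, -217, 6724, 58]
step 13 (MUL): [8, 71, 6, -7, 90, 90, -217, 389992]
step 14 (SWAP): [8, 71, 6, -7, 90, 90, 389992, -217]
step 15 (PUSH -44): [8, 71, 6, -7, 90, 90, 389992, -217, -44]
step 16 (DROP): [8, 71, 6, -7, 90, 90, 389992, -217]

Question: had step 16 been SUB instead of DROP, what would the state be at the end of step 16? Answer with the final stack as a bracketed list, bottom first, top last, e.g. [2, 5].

(re-executing from step 16 with the substitution; state before step 16: [8, 71, 6, -7, 90, 90, 389992, -217, -44])
step 16 (SUB): [8, 71, 6, -7, 90, 90, 389992, -173]

[8, 71, 6, -7, 90, 90, 389992, -173]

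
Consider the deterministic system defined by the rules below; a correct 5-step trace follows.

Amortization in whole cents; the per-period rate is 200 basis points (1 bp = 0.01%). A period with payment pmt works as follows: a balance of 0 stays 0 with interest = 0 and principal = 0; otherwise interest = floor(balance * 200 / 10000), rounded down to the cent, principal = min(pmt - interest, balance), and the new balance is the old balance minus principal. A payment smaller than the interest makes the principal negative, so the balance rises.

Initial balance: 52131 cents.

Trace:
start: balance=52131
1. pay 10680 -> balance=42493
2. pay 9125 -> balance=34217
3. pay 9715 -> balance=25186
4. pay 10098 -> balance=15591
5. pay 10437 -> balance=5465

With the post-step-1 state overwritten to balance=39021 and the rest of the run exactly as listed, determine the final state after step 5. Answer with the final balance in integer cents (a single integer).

state after step 1 := balance=39021
2. pay 9125 -> balance=30676
3. pay 9715 -> balance=21574
4. pay 10098 -> balance=11907
5. pay 10437 -> balance=1708

1708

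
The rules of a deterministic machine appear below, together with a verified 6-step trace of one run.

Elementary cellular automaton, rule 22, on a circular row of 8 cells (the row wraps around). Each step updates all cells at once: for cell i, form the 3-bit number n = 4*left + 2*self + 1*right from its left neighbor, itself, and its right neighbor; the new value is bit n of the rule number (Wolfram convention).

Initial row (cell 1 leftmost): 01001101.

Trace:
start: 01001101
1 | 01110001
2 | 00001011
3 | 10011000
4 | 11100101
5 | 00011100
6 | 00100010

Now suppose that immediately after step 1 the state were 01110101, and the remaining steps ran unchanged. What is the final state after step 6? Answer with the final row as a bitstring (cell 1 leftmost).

00000101

state after step 1 := 01110101
2 | 00000101
3 | 10001101
4 | 01010000
5 | 11011000
6 | 00000101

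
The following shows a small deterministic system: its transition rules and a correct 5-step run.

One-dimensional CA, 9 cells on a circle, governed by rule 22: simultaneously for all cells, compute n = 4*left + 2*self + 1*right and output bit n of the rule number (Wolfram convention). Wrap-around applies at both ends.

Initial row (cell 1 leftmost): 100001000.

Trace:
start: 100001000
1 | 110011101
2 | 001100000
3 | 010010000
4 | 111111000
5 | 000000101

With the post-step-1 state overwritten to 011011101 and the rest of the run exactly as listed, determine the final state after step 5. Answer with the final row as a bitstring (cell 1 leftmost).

state after step 1 := 011011101
2 | 000000001
3 | 100000011
4 | 010000100
5 | 111001110

111001110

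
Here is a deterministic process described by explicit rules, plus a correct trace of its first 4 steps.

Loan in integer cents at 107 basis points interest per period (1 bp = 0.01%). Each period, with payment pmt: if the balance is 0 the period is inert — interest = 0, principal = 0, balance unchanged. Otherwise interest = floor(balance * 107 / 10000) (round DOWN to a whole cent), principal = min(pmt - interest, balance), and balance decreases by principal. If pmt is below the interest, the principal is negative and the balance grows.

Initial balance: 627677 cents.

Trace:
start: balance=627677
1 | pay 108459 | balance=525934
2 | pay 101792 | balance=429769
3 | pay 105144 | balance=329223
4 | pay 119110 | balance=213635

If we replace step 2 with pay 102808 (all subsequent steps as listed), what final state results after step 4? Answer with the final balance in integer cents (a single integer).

212597

(re-executing from step 2 with the substitution; state before step 2: balance=525934)
2 | pay 102808 | balance=428753
3 | pay 105144 | balance=328196
4 | pay 119110 | balance=212597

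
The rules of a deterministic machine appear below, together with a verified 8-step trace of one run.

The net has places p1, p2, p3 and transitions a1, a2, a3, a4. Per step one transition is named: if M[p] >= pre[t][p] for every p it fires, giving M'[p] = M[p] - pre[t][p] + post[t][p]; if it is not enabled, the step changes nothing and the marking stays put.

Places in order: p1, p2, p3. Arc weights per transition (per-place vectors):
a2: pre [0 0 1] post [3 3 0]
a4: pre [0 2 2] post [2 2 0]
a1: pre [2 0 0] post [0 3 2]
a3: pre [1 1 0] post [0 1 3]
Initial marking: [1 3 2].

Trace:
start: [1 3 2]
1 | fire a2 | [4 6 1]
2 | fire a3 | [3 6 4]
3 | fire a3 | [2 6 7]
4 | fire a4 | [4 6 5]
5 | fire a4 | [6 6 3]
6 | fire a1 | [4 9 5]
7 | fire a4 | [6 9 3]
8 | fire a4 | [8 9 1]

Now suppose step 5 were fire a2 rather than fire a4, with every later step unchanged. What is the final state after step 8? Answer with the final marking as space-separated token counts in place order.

(re-executing from step 5 with the substitution; state before step 5: [4 6 5])
5 | fire a2 | [7 9 4]
6 | fire a1 | [5 12 6]
7 | fire a4 | [7 12 4]
8 | fire a4 | [9 12 2]

9 12 2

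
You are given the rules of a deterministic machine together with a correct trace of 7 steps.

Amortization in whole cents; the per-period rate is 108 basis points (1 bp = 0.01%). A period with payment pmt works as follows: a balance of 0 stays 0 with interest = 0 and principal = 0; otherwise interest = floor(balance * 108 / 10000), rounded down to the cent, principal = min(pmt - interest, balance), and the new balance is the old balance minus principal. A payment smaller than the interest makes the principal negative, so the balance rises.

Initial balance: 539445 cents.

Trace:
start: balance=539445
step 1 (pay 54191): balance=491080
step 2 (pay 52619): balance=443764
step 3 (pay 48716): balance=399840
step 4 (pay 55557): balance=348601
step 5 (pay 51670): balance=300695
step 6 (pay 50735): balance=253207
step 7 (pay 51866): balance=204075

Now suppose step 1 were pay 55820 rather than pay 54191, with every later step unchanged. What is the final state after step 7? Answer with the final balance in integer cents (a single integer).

202339

(re-executing from step 1 with the substitution; state before step 1: balance=539445)
step 1 (pay 55820): balance=489451
step 2 (pay 52619): balance=442118
step 3 (pay 48716): balance=398176
step 4 (pay 55557): balance=346919
step 5 (pay 51670): balance=298995
step 6 (pay 50735): balance=251489
step 7 (pay 51866): balance=202339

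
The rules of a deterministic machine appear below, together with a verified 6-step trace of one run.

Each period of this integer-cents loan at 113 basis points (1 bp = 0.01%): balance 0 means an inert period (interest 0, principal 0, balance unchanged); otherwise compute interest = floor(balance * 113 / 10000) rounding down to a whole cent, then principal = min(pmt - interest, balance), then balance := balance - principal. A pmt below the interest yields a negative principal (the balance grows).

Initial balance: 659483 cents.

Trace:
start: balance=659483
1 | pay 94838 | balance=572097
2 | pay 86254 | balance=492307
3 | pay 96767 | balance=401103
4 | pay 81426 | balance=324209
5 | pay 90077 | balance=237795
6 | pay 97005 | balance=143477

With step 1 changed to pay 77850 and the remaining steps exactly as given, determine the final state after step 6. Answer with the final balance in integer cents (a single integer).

(re-executing from step 1 with the substitution; state before step 1: balance=659483)
1 | pay 77850 | balance=589085
2 | pay 86254 | balance=509487
3 | pay 96767 | balance=418477
4 | pay 81426 | balance=341779
5 | pay 90077 | balance=255564
6 | pay 97005 | balance=161446

161446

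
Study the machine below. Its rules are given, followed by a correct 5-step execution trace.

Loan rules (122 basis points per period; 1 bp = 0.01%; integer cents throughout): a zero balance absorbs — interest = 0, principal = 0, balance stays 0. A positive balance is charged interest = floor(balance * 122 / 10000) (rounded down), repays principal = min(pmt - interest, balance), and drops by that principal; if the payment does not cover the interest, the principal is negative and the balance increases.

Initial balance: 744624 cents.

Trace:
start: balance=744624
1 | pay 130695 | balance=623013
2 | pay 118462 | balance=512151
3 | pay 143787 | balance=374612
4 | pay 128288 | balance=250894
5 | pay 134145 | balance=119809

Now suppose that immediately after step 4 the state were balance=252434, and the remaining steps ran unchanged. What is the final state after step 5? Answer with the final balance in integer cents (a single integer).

121368

state after step 4 := balance=252434
5 | pay 134145 | balance=121368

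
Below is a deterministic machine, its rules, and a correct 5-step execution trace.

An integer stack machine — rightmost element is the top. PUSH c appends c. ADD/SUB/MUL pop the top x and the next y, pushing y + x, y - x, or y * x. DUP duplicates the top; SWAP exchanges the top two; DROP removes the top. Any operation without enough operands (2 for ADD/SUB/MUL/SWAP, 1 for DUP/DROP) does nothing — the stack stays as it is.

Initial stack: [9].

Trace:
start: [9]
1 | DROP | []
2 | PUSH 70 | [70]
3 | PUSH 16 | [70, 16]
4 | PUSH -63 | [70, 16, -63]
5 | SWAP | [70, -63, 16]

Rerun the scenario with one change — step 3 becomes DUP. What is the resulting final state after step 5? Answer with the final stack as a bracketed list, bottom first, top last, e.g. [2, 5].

(re-executing from step 3 with the substitution; state before step 3: [70])
3 | DUP | [70, 70]
4 | PUSH -63 | [70, 70, -63]
5 | SWAP | [70, -63, 70]

[70, -63, 70]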